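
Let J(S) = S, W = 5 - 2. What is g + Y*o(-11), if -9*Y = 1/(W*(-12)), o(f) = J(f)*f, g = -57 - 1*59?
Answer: -37463/324 ≈ -115.63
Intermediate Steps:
W = 3
g = -116 (g = -57 - 59 = -116)
o(f) = f² (o(f) = f*f = f²)
Y = 1/324 (Y = -1/(9*(3*(-12))) = -⅑/(-36) = -⅑*(-1/36) = 1/324 ≈ 0.0030864)
g + Y*o(-11) = -116 + (1/324)*(-11)² = -116 + (1/324)*121 = -116 + 121/324 = -37463/324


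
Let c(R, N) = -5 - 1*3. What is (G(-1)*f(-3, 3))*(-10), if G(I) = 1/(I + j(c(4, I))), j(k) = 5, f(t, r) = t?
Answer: 15/2 ≈ 7.5000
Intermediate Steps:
c(R, N) = -8 (c(R, N) = -5 - 3 = -8)
G(I) = 1/(5 + I) (G(I) = 1/(I + 5) = 1/(5 + I))
(G(-1)*f(-3, 3))*(-10) = (-3/(5 - 1))*(-10) = (-3/4)*(-10) = ((¼)*(-3))*(-10) = -¾*(-10) = 15/2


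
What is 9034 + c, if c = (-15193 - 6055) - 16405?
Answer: -28619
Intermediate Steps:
c = -37653 (c = -21248 - 16405 = -37653)
9034 + c = 9034 - 37653 = -28619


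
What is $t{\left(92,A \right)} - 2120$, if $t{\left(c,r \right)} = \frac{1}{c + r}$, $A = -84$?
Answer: $- \frac{16959}{8} \approx -2119.9$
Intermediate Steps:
$t{\left(92,A \right)} - 2120 = \frac{1}{92 - 84} - 2120 = \frac{1}{8} - 2120 = - \frac{16959}{8}$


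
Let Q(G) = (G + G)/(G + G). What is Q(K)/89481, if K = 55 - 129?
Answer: 1/89481 ≈ 1.1176e-5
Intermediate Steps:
K = -74
Q(G) = 1 (Q(G) = (2*G)/((2*G)) = (2*G)*(1/(2*G)) = 1)
Q(K)/89481 = 1/89481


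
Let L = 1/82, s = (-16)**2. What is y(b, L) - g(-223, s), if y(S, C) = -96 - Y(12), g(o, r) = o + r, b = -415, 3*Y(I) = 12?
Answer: -133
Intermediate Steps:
Y(I) = 4 (Y(I) = (1/3)*12 = 4)
s = 256
L = 1/82 ≈ 0.012195
y(S, C) = -100 (y(S, C) = -96 - 1*4 = -96 - 4 = -100)
y(b, L) - g(-223, s) = -100 - (-223 + 256) = -100 - 1*33 = -100 - 33 = -133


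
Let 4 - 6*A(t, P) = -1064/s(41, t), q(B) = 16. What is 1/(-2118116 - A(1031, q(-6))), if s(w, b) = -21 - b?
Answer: -263/557064639 ≈ -4.7212e-7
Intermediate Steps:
A(t, P) = 2/3 + 532/(3*(-21 - t)) (A(t, P) = 2/3 - (-532)/(3*(-21 - t)) = 2/3 + 532/(3*(-21 - t)))
1/(-2118116 - A(1031, q(-6))) = 1/(-2118116 - 2*(-245 + 1031)/(3*(21 + 1031))) = 1/(-2118116 - 2*786/(3*1052)) = 1/(-2118116 - 1*131/263) = 1/(-2118116 - 131/263) = 1/(-557064639/263) = -263/557064639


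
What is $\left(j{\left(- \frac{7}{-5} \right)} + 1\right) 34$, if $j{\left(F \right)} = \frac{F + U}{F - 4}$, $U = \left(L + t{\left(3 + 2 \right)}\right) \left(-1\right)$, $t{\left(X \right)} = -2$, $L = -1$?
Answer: $- \frac{306}{13} \approx -23.538$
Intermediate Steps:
$U = 3$ ($U = \left(-1 - 2\right) \left(-1\right) = \left(-3\right) \left(-1\right) = 3$)
$j{\left(F \right)} = \frac{3 + F}{-4 + F}$ ($j{\left(F \right)} = \frac{F + 3}{F - 4} = \frac{3 + F}{-4 + F}$)
$\left(j{\left(- \frac{7}{-5} \right)} + 1\right) 34 = \left(\frac{3 - \frac{7}{-5}}{-4 - \frac{7}{-5}} + 1\right) 34 = \left(\frac{3 - - \frac{7}{5}}{-4 - - \frac{7}{5}} + 1\right) 34 = \left(\frac{3 + \frac{7}{5}}{-4 + \frac{7}{5}} + 1\right) 34 = \left(\frac{1}{- \frac{13}{5}} \cdot \frac{22}{5} + 1\right) 34 = \left(\left(- \frac{5}{13}\right) \frac{22}{5} + 1\right) 34 = \left(- \frac{22}{13} + 1\right) 34 = \left(- \frac{9}{13}\right) 34 = - \frac{306}{13}$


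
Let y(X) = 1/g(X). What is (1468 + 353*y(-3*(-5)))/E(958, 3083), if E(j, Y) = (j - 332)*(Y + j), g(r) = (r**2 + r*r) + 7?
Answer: 74581/128450818 ≈ 0.00058062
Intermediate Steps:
g(r) = 7 + 2*r**2 (g(r) = (r**2 + r**2) + 7 = 2*r**2 + 7 = 7 + 2*r**2)
E(j, Y) = (-332 + j)*(Y + j)
y(X) = 1/(7 + 2*X**2)
(1468 + 353*y(-3*(-5)))/E(958, 3083) = (1468 + 353/(7 + 2*(-3*(-5))**2))/(958**2 - 332*3083 - 332*958 + 3083*958) = (1468 + 353/(7 + 2*15**2))/(917764 - 1023556 - 318056 + 2953514) = (1468 + 353/(7 + 2*225))/2529666 = (1468 + 353/(7 + 450))*(1/2529666) = (1468 + 353/457)*(1/2529666) = (671229/457)*(1/2529666) = 74581/128450818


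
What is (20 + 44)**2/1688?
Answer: 512/211 ≈ 2.4265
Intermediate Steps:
(20 + 44)**2/1688 = 64**2*(1/1688) = 4096*(1/1688) = 512/211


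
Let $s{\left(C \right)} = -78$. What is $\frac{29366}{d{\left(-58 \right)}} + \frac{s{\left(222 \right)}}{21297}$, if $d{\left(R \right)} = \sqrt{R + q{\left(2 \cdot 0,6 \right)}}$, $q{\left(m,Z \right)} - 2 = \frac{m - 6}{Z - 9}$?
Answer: $- \frac{26}{7099} - \frac{14683 i \sqrt{6}}{9} \approx -0.0036625 - 3996.2 i$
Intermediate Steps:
$q{\left(m,Z \right)} = 2 + \frac{-6 + m}{-9 + Z}$ ($q{\left(m,Z \right)} = 2 + \frac{m - 6}{Z - 9} = 2 + \frac{-6 + m}{-9 + Z}$)
$d{\left(R \right)} = \sqrt{4 + R}$ ($d{\left(R \right)} = \sqrt{R + \frac{-24 + 2 \cdot 0 + 2 \cdot 6}{-9 + 6}} = \sqrt{R + \frac{-24 + 0 + 12}{-3}} = \sqrt{R - -4} = \sqrt{R + 4} = \sqrt{4 + R}$)
$\frac{29366}{d{\left(-58 \right)}} + \frac{s{\left(222 \right)}}{21297} = \frac{29366}{\sqrt{4 - 58}} - \frac{78}{21297} = \frac{29366}{\sqrt{-54}} - \frac{26}{7099} = \frac{29366}{3 i \sqrt{6}} - \frac{26}{7099} = 29366 \left(- \frac{i \sqrt{6}}{18}\right) - \frac{26}{7099} = - \frac{14683 i \sqrt{6}}{9} - \frac{26}{7099} = - \frac{26}{7099} - \frac{14683 i \sqrt{6}}{9}$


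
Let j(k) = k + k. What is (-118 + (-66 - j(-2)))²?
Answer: 32400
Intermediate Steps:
j(k) = 2*k
(-118 + (-66 - j(-2)))² = (-118 + (-66 - 2*(-2)))² = (-118 + (-66 - 1*(-4)))² = (-118 + (-66 + 4))² = (-118 - 62)² = (-180)² = 32400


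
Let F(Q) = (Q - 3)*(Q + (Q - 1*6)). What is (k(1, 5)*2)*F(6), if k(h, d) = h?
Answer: 36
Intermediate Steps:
F(Q) = (-6 + 2*Q)*(-3 + Q) (F(Q) = (-3 + Q)*(Q + (Q - 6)) = (-3 + Q)*(Q + (-6 + Q)) = (-3 + Q)*(-6 + 2*Q) = (-6 + 2*Q)*(-3 + Q))
(k(1, 5)*2)*F(6) = (1*2)*(18 - 12*6 + 2*6**2) = 2*(18 - 72 + 2*36) = 2*(18 - 72 + 72) = 2*18 = 36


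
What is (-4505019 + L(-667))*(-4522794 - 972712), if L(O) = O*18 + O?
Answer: 24827003492152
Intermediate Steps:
L(O) = 19*O (L(O) = 18*O + O = 19*O)
(-4505019 + L(-667))*(-4522794 - 972712) = (-4505019 + 19*(-667))*(-4522794 - 972712) = (-4505019 - 12673)*(-5495506) = -4517692*(-5495506) = 24827003492152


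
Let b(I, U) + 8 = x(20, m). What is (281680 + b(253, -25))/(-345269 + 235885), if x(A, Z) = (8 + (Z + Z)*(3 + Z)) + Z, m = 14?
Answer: -141085/54692 ≈ -2.5796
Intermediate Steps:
x(A, Z) = 8 + Z + 2*Z*(3 + Z) (x(A, Z) = (8 + (2*Z)*(3 + Z)) + Z = (8 + 2*Z*(3 + Z)) + Z = 8 + Z + 2*Z*(3 + Z))
b(I, U) = 490 (b(I, U) = -8 + (8 + 2*14² + 7*14) = -8 + (8 + 2*196 + 98) = -8 + (8 + 392 + 98) = -8 + 498 = 490)
(281680 + b(253, -25))/(-345269 + 235885) = (281680 + 490)/(-345269 + 235885) = 282170/(-109384) = 282170*(-1/109384) = -141085/54692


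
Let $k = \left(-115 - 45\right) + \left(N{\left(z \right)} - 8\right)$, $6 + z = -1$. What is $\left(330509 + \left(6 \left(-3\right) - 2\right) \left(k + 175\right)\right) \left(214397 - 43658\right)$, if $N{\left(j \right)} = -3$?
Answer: $56417117031$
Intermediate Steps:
$z = -7$ ($z = -6 - 1 = -7$)
$k = -171$ ($k = \left(-115 - 45\right) - 11 = -160 - 11 = -171$)
$\left(330509 + \left(6 \left(-3\right) - 2\right) \left(k + 175\right)\right) \left(214397 - 43658\right) = \left(330509 + \left(6 \left(-3\right) - 2\right) \left(-171 + 175\right)\right) \left(214397 - 43658\right) = \left(330509 + \left(-18 - 2\right) 4\right) 170739 = \left(330509 - 80\right) 170739 = 330429 \cdot 170739 = 56417117031$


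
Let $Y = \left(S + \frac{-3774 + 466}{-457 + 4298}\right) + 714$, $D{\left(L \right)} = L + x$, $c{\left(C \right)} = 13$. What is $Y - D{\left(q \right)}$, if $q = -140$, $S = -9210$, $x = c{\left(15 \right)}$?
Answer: $- \frac{32148637}{3841} \approx -8369.9$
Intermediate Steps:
$x = 13$
$D{\left(L \right)} = 13 + L$ ($D{\left(L \right)} = L + 13 = 13 + L$)
$Y = - \frac{32636444}{3841}$ ($Y = \left(-9210 + \frac{-3774 + 466}{-457 + 4298}\right) + 714 = \left(-9210 - \frac{3308}{3841}\right) + 714 = - \frac{35378918}{3841} + 714 = - \frac{32636444}{3841} \approx -8496.9$)
$Y - D{\left(q \right)} = - \frac{32636444}{3841} - \left(13 - 140\right) = - \frac{32636444}{3841} - -127 = - \frac{32636444}{3841} + 127 = - \frac{32148637}{3841}$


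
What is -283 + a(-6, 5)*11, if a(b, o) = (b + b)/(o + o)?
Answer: -1481/5 ≈ -296.20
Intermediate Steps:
a(b, o) = b/o (a(b, o) = (2*b)/((2*o)) = (2*b)*(1/(2*o)) = b/o)
-283 + a(-6, 5)*11 = -283 - 6/5*11 = -283 - 66/5 = -1481/5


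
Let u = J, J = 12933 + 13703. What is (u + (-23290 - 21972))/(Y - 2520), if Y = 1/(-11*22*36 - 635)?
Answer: 174097222/23554441 ≈ 7.3913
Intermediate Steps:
J = 26636
u = 26636
Y = -1/9347 (Y = 1/(-242*36 - 635) = 1/(-8712 - 635) = 1/(-9347) = -1/9347 ≈ -0.00010699)
(u + (-23290 - 21972))/(Y - 2520) = (26636 + (-23290 - 21972))/(-1/9347 - 2520) = (26636 - 45262)/(-23554441/9347) = -18626*(-9347/23554441) = 174097222/23554441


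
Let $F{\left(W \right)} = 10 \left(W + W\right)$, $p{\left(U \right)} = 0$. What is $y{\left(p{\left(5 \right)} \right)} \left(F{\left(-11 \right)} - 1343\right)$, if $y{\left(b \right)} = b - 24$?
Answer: $37512$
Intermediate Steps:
$y{\left(b \right)} = -24 + b$ ($y{\left(b \right)} = b - 24 = -24 + b$)
$F{\left(W \right)} = 20 W$ ($F{\left(W \right)} = 10 \cdot 2 W = 20 W$)
$y{\left(p{\left(5 \right)} \right)} \left(F{\left(-11 \right)} - 1343\right) = \left(-24 + 0\right) \left(20 \left(-11\right) - 1343\right) = - 24 \left(-220 - 1343\right) = \left(-24\right) \left(-1563\right) = 37512$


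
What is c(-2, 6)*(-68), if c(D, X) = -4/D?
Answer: -136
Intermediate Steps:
c(-2, 6)*(-68) = -4/(-2)*(-68) = -4*(-½)*(-68) = 2*(-68) = -136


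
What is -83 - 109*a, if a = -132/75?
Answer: 2721/25 ≈ 108.84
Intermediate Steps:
a = -44/25 (a = -132*1/75 = -44/25 ≈ -1.7600)
-83 - 109*a = -83 - 109*(-44/25) = -83 + 4796/25 = 2721/25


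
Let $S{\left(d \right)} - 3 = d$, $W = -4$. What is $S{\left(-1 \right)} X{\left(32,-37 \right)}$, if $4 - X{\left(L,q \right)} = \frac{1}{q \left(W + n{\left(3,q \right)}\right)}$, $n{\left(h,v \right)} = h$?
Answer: $\frac{294}{37} \approx 7.9459$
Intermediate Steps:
$S{\left(d \right)} = 3 + d$
$X{\left(L,q \right)} = 4 + \frac{1}{q}$ ($X{\left(L,q \right)} = 4 - \frac{1}{q \left(-4 + 3\right)} = 4 - \frac{1}{q \left(-1\right)} = 4 - \frac{1}{\left(-1\right) q} = 4 - - \frac{1}{q} = 4 + \frac{1}{q}$)
$S{\left(-1 \right)} X{\left(32,-37 \right)} = \left(3 - 1\right) \left(4 + \frac{1}{-37}\right) = 2 \left(4 - \frac{1}{37}\right) = 2 \cdot \frac{147}{37} = \frac{294}{37}$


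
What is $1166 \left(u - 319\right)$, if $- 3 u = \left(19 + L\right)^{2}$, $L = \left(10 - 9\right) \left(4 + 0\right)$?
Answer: $- \frac{1732676}{3} \approx -5.7756 \cdot 10^{5}$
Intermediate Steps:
$L = 4$ ($L = 1 \cdot 4 = 4$)
$u = - \frac{529}{3}$ ($u = - \frac{\left(19 + 4\right)^{2}}{3} = - \frac{23^{2}}{3} = \left(- \frac{1}{3}\right) 529 = - \frac{529}{3} \approx -176.33$)
$1166 \left(u - 319\right) = 1166 \left(- \frac{529}{3} - 319\right) = 1166 \left(- \frac{1486}{3}\right) = - \frac{1732676}{3}$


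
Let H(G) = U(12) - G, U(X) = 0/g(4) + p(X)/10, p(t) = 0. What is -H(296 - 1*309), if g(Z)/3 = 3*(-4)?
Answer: -13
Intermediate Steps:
g(Z) = -36 (g(Z) = 3*(3*(-4)) = 3*(-12) = -36)
U(X) = 0 (U(X) = 0/(-36) + 0/10 = 0*(-1/36) + 0*(⅒) = 0 + 0 = 0)
H(G) = -G (H(G) = 0 - G = -G)
-H(296 - 1*309) = -(-1)*(296 - 1*309) = -(-1)*(296 - 309) = -(-1)*(-13) = -1*13 = -13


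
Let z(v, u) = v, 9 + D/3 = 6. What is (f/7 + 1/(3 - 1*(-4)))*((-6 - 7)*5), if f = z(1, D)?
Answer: -130/7 ≈ -18.571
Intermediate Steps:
D = -9 (D = -27 + 3*6 = -27 + 18 = -9)
f = 1
(f/7 + 1/(3 - 1*(-4)))*((-6 - 7)*5) = (1/7 + 1/(3 - 1*(-4)))*((-6 - 7)*5) = (1*(⅐) + 1/(3 + 4))*(-13*5) = (⅐ + 1/7)*(-65) = (⅐ + 1*(⅐))*(-65) = (⅐ + ⅐)*(-65) = (2/7)*(-65) = -130/7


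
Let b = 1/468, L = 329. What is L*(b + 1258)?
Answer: 193697105/468 ≈ 4.1388e+5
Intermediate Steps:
b = 1/468 ≈ 0.0021368
L*(b + 1258) = 329*(1/468 + 1258) = 329*(588745/468) = 193697105/468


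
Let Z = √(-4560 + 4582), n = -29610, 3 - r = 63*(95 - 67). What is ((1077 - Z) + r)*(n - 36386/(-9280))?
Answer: 23490647397/1160 + 137372207*√22/4640 ≈ 2.0389e+7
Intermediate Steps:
r = -1761 (r = 3 - 63*(95 - 67) = 3 - 63*28 = 3 - 1*1764 = 3 - 1764 = -1761)
Z = √22 ≈ 4.6904
((1077 - Z) + r)*(n - 36386/(-9280)) = ((1077 - √22) - 1761)*(-29610 - 36386/(-9280)) = (-684 - √22)*(-29610 - 36386*(-1/9280)) = (-684 - √22)*(-29610 + 18193/4640) = (-684 - √22)*(-137372207/4640) = 23490647397/1160 + 137372207*√22/4640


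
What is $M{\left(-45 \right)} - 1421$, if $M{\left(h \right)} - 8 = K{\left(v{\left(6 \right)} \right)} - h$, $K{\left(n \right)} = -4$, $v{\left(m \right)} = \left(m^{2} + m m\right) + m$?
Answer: $-1372$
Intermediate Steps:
$v{\left(m \right)} = m + 2 m^{2}$ ($v{\left(m \right)} = \left(m^{2} + m^{2}\right) + m = 2 m^{2} + m = m + 2 m^{2}$)
$M{\left(h \right)} = 4 - h$ ($M{\left(h \right)} = 8 - \left(4 + h\right) = 4 - h$)
$M{\left(-45 \right)} - 1421 = \left(4 - -45\right) - 1421 = \left(4 + 45\right) - 1421 = 49 - 1421 = -1372$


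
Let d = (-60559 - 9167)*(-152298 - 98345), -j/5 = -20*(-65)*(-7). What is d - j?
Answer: 17476288318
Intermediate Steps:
j = 45500 (j = -5*(-20*(-65))*(-7) = -6500*(-7) = -5*(-9100) = 45500)
d = 17476333818 (d = -69726*(-250643) = 17476333818)
d - j = 17476333818 - 1*45500 = 17476333818 - 45500 = 17476288318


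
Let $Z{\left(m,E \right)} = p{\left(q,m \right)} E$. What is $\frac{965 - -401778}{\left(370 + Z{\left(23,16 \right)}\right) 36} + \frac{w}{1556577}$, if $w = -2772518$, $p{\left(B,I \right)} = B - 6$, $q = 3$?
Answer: $\frac{66084606895}{2004871176} \approx 32.962$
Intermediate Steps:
$p{\left(B,I \right)} = -6 + B$ ($p{\left(B,I \right)} = B - 6 = -6 + B$)
$Z{\left(m,E \right)} = - 3 E$ ($Z{\left(m,E \right)} = \left(-6 + 3\right) E = - 3 E$)
$\frac{965 - -401778}{\left(370 + Z{\left(23,16 \right)}\right) 36} + \frac{w}{1556577} = \frac{965 - -401778}{\left(370 - 48\right) 36} - \frac{2772518}{1556577} = \frac{965 + 401778}{\left(370 - 48\right) 36} - \frac{2772518}{1556577} = \frac{402743}{322 \cdot 36} - \frac{2772518}{1556577} = \frac{402743}{11592} - \frac{2772518}{1556577} = \frac{66084606895}{2004871176}$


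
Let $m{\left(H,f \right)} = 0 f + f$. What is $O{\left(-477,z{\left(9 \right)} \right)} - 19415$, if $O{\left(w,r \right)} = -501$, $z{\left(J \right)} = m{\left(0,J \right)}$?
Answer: $-19916$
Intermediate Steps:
$m{\left(H,f \right)} = f$ ($m{\left(H,f \right)} = 0 + f = f$)
$z{\left(J \right)} = J$
$O{\left(-477,z{\left(9 \right)} \right)} - 19415 = -501 - 19415 = -19916$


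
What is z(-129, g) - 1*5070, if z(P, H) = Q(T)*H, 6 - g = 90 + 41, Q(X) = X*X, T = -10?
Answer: -17570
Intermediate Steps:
Q(X) = X²
g = -125 (g = 6 - (90 + 41) = 6 - 1*131 = 6 - 131 = -125)
z(P, H) = 100*H (z(P, H) = (-10)²*H = 100*H)
z(-129, g) - 1*5070 = 100*(-125) - 1*5070 = -12500 - 5070 = -17570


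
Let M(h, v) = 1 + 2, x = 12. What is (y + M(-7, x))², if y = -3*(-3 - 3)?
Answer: 441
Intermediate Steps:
M(h, v) = 3
y = 18 (y = -3*(-6) = 18)
(y + M(-7, x))² = (18 + 3)² = 21² = 441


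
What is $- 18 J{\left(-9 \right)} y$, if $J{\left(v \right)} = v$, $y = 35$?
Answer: $5670$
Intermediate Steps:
$- 18 J{\left(-9 \right)} y = \left(-18\right) \left(-9\right) 35 = 162 \cdot 35 = 5670$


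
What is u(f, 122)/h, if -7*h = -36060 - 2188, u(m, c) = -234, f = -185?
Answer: -117/2732 ≈ -0.042826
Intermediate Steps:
h = 5464 (h = -(-36060 - 2188)/7 = -1/7*(-38248) = 5464)
u(f, 122)/h = -234/5464 = -234*1/5464 = -117/2732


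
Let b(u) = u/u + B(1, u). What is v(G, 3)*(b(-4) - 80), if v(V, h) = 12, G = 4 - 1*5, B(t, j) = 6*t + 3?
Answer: -840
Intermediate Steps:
B(t, j) = 3 + 6*t
G = -1 (G = 4 - 5 = -1)
b(u) = 10 (b(u) = u/u + (3 + 6*1) = 1 + (3 + 6) = 1 + 9 = 10)
v(G, 3)*(b(-4) - 80) = 12*(10 - 80) = 12*(-70) = -840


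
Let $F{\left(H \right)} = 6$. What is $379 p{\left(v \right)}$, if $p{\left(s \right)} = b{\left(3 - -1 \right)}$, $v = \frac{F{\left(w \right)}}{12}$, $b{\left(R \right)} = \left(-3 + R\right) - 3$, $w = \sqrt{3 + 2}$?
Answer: $-758$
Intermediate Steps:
$w = \sqrt{5} \approx 2.2361$
$b{\left(R \right)} = -6 + R$
$v = \frac{1}{2}$ ($v = \frac{6}{12} = 6 \cdot \frac{1}{12} = \frac{1}{2} \approx 0.5$)
$p{\left(s \right)} = -2$ ($p{\left(s \right)} = -6 + \left(3 - -1\right) = -6 + \left(3 + 1\right) = -6 + 4 = -2$)
$379 p{\left(v \right)} = 379 \left(-2\right) = -758$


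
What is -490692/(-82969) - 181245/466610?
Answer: 1475338467/266994242 ≈ 5.5257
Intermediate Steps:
-490692/(-82969) - 181245/466610 = -490692*(-1/82969) - 181245*1/466610 = 490692/82969 - 36249/93322 = 1475338467/266994242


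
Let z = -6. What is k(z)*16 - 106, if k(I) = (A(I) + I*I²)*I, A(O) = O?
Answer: 21206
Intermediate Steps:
k(I) = I*(I + I³) (k(I) = (I + I*I²)*I = (I + I³)*I = I*(I + I³))
k(z)*16 - 106 = ((-6)² + (-6)⁴)*16 - 106 = (36 + 1296)*16 - 106 = 1332*16 - 106 = 21312 - 106 = 21206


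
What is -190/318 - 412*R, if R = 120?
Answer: -7861055/159 ≈ -49441.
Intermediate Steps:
-190/318 - 412*R = -190/318 - 412*120 = -190*1/318 - 49440 = -95/159 - 49440 = -7861055/159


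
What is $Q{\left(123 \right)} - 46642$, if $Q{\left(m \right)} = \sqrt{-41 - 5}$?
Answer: $-46642 + i \sqrt{46} \approx -46642.0 + 6.7823 i$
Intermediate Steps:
$Q{\left(m \right)} = i \sqrt{46}$ ($Q{\left(m \right)} = \sqrt{-46} = i \sqrt{46}$)
$Q{\left(123 \right)} - 46642 = i \sqrt{46} - 46642 = -46642 + i \sqrt{46}$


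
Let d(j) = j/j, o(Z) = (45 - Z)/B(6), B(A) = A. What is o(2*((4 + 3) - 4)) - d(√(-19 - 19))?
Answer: 11/2 ≈ 5.5000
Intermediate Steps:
o(Z) = 15/2 - Z/6 (o(Z) = (45 - Z)/6 = (45 - Z)*(⅙) = 15/2 - Z/6)
d(j) = 1
o(2*((4 + 3) - 4)) - d(√(-19 - 19)) = (15/2 - ((4 + 3) - 4)/3) - 1*1 = (15/2 - (7 - 4)/3) - 1 = (15/2 - 3/3) - 1 = (15/2 - ⅙*6) - 1 = (15/2 - 1) - 1 = 13/2 - 1 = 11/2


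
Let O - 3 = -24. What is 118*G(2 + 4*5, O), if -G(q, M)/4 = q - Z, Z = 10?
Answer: -5664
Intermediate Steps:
O = -21 (O = 3 - 24 = -21)
G(q, M) = 40 - 4*q (G(q, M) = -4*(q - 1*10) = -4*(q - 10) = -4*(-10 + q) = 40 - 4*q)
118*G(2 + 4*5, O) = 118*(40 - 4*(2 + 4*5)) = 118*(40 - 4*(2 + 20)) = 118*(40 - 4*22) = 118*(40 - 88) = 118*(-48) = -5664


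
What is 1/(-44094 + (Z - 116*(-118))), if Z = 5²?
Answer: -1/30381 ≈ -3.2915e-5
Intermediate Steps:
Z = 25
1/(-44094 + (Z - 116*(-118))) = 1/(-44094 + (25 - 116*(-118))) = 1/(-44094 + (25 + 13688)) = 1/(-44094 + 13713) = 1/(-30381) = -1/30381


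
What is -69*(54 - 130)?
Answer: 5244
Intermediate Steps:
-69*(54 - 130) = -69*(-76) = 5244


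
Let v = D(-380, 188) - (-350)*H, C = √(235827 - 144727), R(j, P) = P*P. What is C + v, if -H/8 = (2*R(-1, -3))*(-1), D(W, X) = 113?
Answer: 50513 + 10*√911 ≈ 50815.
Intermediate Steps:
R(j, P) = P²
H = 144 (H = -8*2*(-3)²*(-1) = -8*2*9*(-1) = -144*(-1) = -8*(-18) = 144)
C = 10*√911 (C = √91100 = 10*√911 ≈ 301.83)
v = 50513 (v = 113 - (-350)*144 = 113 - 1*(-50400) = 113 + 50400 = 50513)
C + v = 10*√911 + 50513 = 50513 + 10*√911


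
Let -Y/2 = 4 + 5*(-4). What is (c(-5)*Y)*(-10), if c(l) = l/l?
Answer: -320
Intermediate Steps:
c(l) = 1
Y = 32 (Y = -2*(4 + 5*(-4)) = -2*(4 - 20) = -2*(-16) = 32)
(c(-5)*Y)*(-10) = (1*32)*(-10) = 32*(-10) = -320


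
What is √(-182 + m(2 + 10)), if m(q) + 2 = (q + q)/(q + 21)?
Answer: 12*I*√154/11 ≈ 13.538*I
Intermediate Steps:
m(q) = -2 + 2*q/(21 + q) (m(q) = -2 + (q + q)/(q + 21) = -2 + (2*q)/(21 + q) = -2 + 2*q/(21 + q))
√(-182 + m(2 + 10)) = √(-182 - 42/(21 + (2 + 10))) = √(-182 - 42/(21 + 12)) = √(-182 - 42/33) = √(-182 - 42*1/33) = √(-182 - 14/11) = √(-2016/11) = 12*I*√154/11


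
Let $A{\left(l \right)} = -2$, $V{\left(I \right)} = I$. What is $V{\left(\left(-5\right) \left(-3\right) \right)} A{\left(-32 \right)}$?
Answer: $-30$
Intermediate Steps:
$V{\left(\left(-5\right) \left(-3\right) \right)} A{\left(-32 \right)} = \left(-5\right) \left(-3\right) \left(-2\right) = 15 \left(-2\right) = -30$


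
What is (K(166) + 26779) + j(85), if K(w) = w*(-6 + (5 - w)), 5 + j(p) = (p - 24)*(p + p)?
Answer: 9422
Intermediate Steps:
j(p) = -5 + 2*p*(-24 + p) (j(p) = -5 + (p - 24)*(p + p) = -5 + (-24 + p)*(2*p) = -5 + 2*p*(-24 + p))
K(w) = w*(-1 - w)
(K(166) + 26779) + j(85) = (-1*166*(1 + 166) + 26779) + (-5 - 48*85 + 2*85²) = (-1*166*167 + 26779) + (-5 - 4080 + 2*7225) = (-27722 + 26779) + (-5 - 4080 + 14450) = -943 + 10365 = 9422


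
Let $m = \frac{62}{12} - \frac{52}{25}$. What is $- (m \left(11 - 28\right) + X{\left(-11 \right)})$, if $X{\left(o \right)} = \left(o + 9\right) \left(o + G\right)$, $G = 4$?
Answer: $\frac{5771}{150} \approx 38.473$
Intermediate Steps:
$X{\left(o \right)} = \left(4 + o\right) \left(9 + o\right)$ ($X{\left(o \right)} = \left(o + 9\right) \left(o + 4\right) = \left(9 + o\right) \left(4 + o\right) = \left(4 + o\right) \left(9 + o\right)$)
$m = \frac{463}{150}$ ($m = 62 \cdot \frac{1}{12} - \frac{52}{25} = \frac{31}{6} - \frac{52}{25} = \frac{463}{150} \approx 3.0867$)
$- (m \left(11 - 28\right) + X{\left(-11 \right)}) = - (\frac{463 \left(11 - 28\right)}{150} + \left(36 + \left(-11\right)^{2} + 13 \left(-11\right)\right)) = - (\frac{463}{150} \left(-17\right) + \left(36 + 121 - 143\right)) = - (- \frac{7871}{150} + 14) = \left(-1\right) \left(- \frac{5771}{150}\right) = \frac{5771}{150}$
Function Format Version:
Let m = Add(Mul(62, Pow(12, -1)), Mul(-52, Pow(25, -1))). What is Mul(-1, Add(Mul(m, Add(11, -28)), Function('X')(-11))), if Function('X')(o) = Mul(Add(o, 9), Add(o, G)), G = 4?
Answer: Rational(5771, 150) ≈ 38.473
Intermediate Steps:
Function('X')(o) = Mul(Add(4, o), Add(9, o)) (Function('X')(o) = Mul(Add(o, 9), Add(o, 4)) = Mul(Add(9, o), Add(4, o)) = Mul(Add(4, o), Add(9, o)))
m = Rational(463, 150) (m = Add(Mul(62, Rational(1, 12)), Mul(-52, Rational(1, 25))) = Add(Rational(31, 6), Rational(-52, 25)) = Rational(463, 150) ≈ 3.0867)
Mul(-1, Add(Mul(m, Add(11, -28)), Function('X')(-11))) = Mul(-1, Add(Mul(Rational(463, 150), Add(11, -28)), Add(36, Pow(-11, 2), Mul(13, -11)))) = Mul(-1, Add(Mul(Rational(463, 150), -17), Add(36, 121, -143))) = Mul(-1, Add(Rational(-7871, 150), 14)) = Mul(-1, Rational(-5771, 150)) = Rational(5771, 150)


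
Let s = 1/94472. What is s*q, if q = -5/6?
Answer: -5/566832 ≈ -8.8209e-6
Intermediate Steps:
s = 1/94472 ≈ 1.0585e-5
q = -⅚ (q = -5*⅙ = -⅚ ≈ -0.83333)
s*q = (1/94472)*(-⅚) = -5/566832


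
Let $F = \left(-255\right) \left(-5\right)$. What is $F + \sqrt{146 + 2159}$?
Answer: $1275 + \sqrt{2305} \approx 1323.0$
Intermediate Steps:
$F = 1275$
$F + \sqrt{146 + 2159} = 1275 + \sqrt{146 + 2159} = 1275 + \sqrt{2305}$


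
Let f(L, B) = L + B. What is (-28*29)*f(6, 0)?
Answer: -4872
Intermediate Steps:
f(L, B) = B + L
(-28*29)*f(6, 0) = (-28*29)*(0 + 6) = -812*6 = -4872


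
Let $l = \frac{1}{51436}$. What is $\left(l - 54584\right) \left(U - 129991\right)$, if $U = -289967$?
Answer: $\frac{7656277812921}{334} \approx 2.2923 \cdot 10^{10}$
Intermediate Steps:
$l = \frac{1}{51436} \approx 1.9442 \cdot 10^{-5}$
$\left(l - 54584\right) \left(U - 129991\right) = \left(\frac{1}{51436} - 54584\right) \left(-289967 - 129991\right) = \left(- \frac{2807582623}{51436}\right) \left(-419958\right) = \frac{7656277812921}{334}$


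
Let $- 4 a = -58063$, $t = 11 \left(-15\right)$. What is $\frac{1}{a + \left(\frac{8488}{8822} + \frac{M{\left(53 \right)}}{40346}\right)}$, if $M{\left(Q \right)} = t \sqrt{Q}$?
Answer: $\frac{613030504452676004948}{8899187366204982374620623} + \frac{172701965626520 \sqrt{53}}{8899187366204982374620623} \approx 6.8886 \cdot 10^{-5}$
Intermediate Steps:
$t = -165$
$a = \frac{58063}{4}$ ($a = \left(- \frac{1}{4}\right) \left(-58063\right) = \frac{58063}{4} \approx 14516.0$)
$M{\left(Q \right)} = - 165 \sqrt{Q}$
$\frac{1}{a + \left(\frac{8488}{8822} + \frac{M{\left(53 \right)}}{40346}\right)} = \frac{1}{\frac{58063}{4} + \left(\frac{8488}{8822} + \frac{\left(-165\right) \sqrt{53}}{40346}\right)} = \frac{1}{\frac{58063}{4} + \left(8488 \cdot \frac{1}{8822} + - 165 \sqrt{53} \cdot \frac{1}{40346}\right)} = \frac{1}{\frac{58063}{4} + \left(\frac{4244}{4411} - \frac{165 \sqrt{53}}{40346}\right)} = \frac{1}{\frac{256132869}{17644} - \frac{165 \sqrt{53}}{40346}}$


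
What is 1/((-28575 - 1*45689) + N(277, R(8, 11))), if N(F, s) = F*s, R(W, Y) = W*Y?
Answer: -1/49888 ≈ -2.0045e-5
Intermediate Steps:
1/((-28575 - 1*45689) + N(277, R(8, 11))) = 1/((-28575 - 1*45689) + 277*(8*11)) = 1/((-28575 - 45689) + 277*88) = 1/(-74264 + 24376) = 1/(-49888) = -1/49888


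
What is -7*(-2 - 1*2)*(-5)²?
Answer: 700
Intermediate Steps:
-7*(-2 - 1*2)*(-5)² = -7*(-2 - 2)*25 = -7*(-4)*25 = 28*25 = 700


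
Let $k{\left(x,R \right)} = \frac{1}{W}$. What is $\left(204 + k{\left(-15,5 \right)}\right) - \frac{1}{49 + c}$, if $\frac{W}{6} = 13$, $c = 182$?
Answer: $\frac{408425}{2002} \approx 204.01$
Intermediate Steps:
$W = 78$ ($W = 6 \cdot 13 = 78$)
$k{\left(x,R \right)} = \frac{1}{78}$
$\left(204 + k{\left(-15,5 \right)}\right) - \frac{1}{49 + c} = \left(204 + \frac{1}{78}\right) - \frac{1}{49 + 182} = \frac{15913}{78} - \frac{1}{231} = \frac{408425}{2002}$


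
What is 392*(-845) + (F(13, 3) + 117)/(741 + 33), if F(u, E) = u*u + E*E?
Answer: -256379465/774 ≈ -3.3124e+5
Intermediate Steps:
F(u, E) = E**2 + u**2 (F(u, E) = u**2 + E**2 = E**2 + u**2)
392*(-845) + (F(13, 3) + 117)/(741 + 33) = 392*(-845) + ((3**2 + 13**2) + 117)/(741 + 33) = -331240 + ((9 + 169) + 117)/774 = -331240 + (178 + 117)*(1/774) = -331240 + 295*(1/774) = -331240 + 295/774 = -256379465/774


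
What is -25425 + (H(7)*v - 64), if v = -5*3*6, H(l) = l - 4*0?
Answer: -26119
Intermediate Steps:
H(l) = l (H(l) = l + 0 = l)
v = -90 (v = -15*6 = -90)
-25425 + (H(7)*v - 64) = -25425 + (7*(-90) - 64) = -25425 + (-630 - 64) = -25425 - 694 = -26119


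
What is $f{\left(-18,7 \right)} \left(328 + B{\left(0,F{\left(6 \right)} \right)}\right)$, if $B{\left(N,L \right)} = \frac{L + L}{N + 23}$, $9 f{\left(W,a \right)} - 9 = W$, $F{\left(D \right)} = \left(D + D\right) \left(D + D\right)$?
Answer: $- \frac{7832}{23} \approx -340.52$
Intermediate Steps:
$F{\left(D \right)} = 4 D^{2}$ ($F{\left(D \right)} = 2 D 2 D = 4 D^{2}$)
$f{\left(W,a \right)} = 1 + \frac{W}{9}$
$B{\left(N,L \right)} = \frac{2 L}{23 + N}$
$f{\left(-18,7 \right)} \left(328 + B{\left(0,F{\left(6 \right)} \right)}\right) = \left(1 + \frac{1}{9} \left(-18\right)\right) \left(328 + \frac{2 \cdot 4 \cdot 6^{2}}{23 + 0}\right) = \left(1 - 2\right) \left(328 + \frac{2 \cdot 4 \cdot 36}{23}\right) = - (328 + 2 \cdot 144 \cdot \frac{1}{23}) = - (328 + \frac{288}{23}) = \left(-1\right) \frac{7832}{23} = - \frac{7832}{23}$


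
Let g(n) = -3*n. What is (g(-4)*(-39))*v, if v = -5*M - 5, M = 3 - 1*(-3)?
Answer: 16380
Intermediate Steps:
M = 6 (M = 3 + 3 = 6)
v = -35 (v = -5*6 - 5 = -30 - 5 = -35)
(g(-4)*(-39))*v = (-3*(-4)*(-39))*(-35) = (12*(-39))*(-35) = -468*(-35) = 16380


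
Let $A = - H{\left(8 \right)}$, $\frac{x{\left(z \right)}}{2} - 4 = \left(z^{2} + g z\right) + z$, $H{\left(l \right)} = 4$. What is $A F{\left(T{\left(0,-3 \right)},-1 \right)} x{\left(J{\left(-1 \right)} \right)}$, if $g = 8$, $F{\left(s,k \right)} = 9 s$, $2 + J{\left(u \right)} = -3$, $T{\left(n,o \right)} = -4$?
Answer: $-4608$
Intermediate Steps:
$J{\left(u \right)} = -5$ ($J{\left(u \right)} = -2 - 3 = -5$)
$x{\left(z \right)} = 8 + 2 z^{2} + 18 z$ ($x{\left(z \right)} = 8 + 2 \left(\left(z^{2} + 8 z\right) + z\right) = 8 + 2 \left(z^{2} + 9 z\right) = 8 + \left(2 z^{2} + 18 z\right) = 8 + 2 z^{2} + 18 z$)
$A = -4$ ($A = \left(-1\right) 4 = -4$)
$A F{\left(T{\left(0,-3 \right)},-1 \right)} x{\left(J{\left(-1 \right)} \right)} = - 4 \cdot 9 \left(-4\right) \left(8 + 2 \left(-5\right)^{2} + 18 \left(-5\right)\right) = \left(-4\right) \left(-36\right) \left(8 + 2 \cdot 25 - 90\right) = 144 \left(8 + 50 - 90\right) = 144 \left(-32\right) = -4608$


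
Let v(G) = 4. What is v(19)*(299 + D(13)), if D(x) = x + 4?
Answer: 1264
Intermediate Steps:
D(x) = 4 + x
v(19)*(299 + D(13)) = 4*(299 + (4 + 13)) = 4*(299 + 17) = 4*316 = 1264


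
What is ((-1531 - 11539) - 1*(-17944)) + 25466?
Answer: 30340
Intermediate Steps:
((-1531 - 11539) - 1*(-17944)) + 25466 = (-13070 + 17944) + 25466 = 4874 + 25466 = 30340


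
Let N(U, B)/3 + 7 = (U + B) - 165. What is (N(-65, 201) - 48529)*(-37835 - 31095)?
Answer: 3352548410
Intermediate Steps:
N(U, B) = -516 + 3*B + 3*U (N(U, B) = -21 + 3*((U + B) - 165) = -21 + 3*((B + U) - 165) = -21 + 3*(-165 + B + U) = -21 + (-495 + 3*B + 3*U) = -516 + 3*B + 3*U)
(N(-65, 201) - 48529)*(-37835 - 31095) = ((-516 + 3*201 + 3*(-65)) - 48529)*(-37835 - 31095) = ((-516 + 603 - 195) - 48529)*(-68930) = (-108 - 48529)*(-68930) = -48637*(-68930) = 3352548410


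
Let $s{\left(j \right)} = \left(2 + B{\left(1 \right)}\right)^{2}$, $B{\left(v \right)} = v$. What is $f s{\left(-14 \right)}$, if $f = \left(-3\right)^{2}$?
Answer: $81$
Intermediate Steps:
$s{\left(j \right)} = 9$ ($s{\left(j \right)} = \left(2 + 1\right)^{2} = 3^{2} = 9$)
$f = 9$
$f s{\left(-14 \right)} = 9 \cdot 9 = 81$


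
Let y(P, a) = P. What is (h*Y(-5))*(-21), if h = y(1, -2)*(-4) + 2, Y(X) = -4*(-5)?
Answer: 840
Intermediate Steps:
Y(X) = 20
h = -2 (h = 1*(-4) + 2 = -4 + 2 = -2)
(h*Y(-5))*(-21) = -2*20*(-21) = -40*(-21) = 840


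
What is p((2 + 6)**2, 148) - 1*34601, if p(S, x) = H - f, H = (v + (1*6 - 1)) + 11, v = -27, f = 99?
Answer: -34711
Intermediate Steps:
H = -11 (H = (-27 + (1*6 - 1)) + 11 = (-27 + (6 - 1)) + 11 = (-27 + 5) + 11 = -22 + 11 = -11)
p(S, x) = -110 (p(S, x) = -11 - 1*99 = -11 - 99 = -110)
p((2 + 6)**2, 148) - 1*34601 = -110 - 1*34601 = -110 - 34601 = -34711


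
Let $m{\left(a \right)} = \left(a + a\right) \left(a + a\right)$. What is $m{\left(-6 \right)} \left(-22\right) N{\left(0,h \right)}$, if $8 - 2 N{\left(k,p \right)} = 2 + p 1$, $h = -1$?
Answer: $-11088$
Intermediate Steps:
$m{\left(a \right)} = 4 a^{2}$ ($m{\left(a \right)} = 2 a 2 a = 4 a^{2}$)
$N{\left(k,p \right)} = 3 - \frac{p}{2}$ ($N{\left(k,p \right)} = 4 - \frac{2 + p 1}{2} = 4 - \frac{2 + p}{2} = 4 - \left(1 + \frac{p}{2}\right) = 3 - \frac{p}{2}$)
$m{\left(-6 \right)} \left(-22\right) N{\left(0,h \right)} = 4 \left(-6\right)^{2} \left(-22\right) \left(3 - - \frac{1}{2}\right) = 4 \cdot 36 \left(-22\right) \left(3 + \frac{1}{2}\right) = 144 \left(-22\right) \frac{7}{2} = \left(-3168\right) \frac{7}{2} = -11088$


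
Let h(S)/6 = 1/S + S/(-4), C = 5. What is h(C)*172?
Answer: -5418/5 ≈ -1083.6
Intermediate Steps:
h(S) = 6/S - 3*S/2 (h(S) = 6*(1/S + S/(-4)) = 6*(1/S + S*(-¼)) = 6*(1/S - S/4) = 6/S - 3*S/2)
h(C)*172 = (6/5 - 3/2*5)*172 = (6*(⅕) - 15/2)*172 = (6/5 - 15/2)*172 = -63/10*172 = -5418/5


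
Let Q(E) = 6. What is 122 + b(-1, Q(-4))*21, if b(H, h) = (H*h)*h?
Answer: -634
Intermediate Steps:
b(H, h) = H*h²
122 + b(-1, Q(-4))*21 = 122 - 1*6²*21 = 122 - 1*36*21 = 122 - 36*21 = 122 - 756 = -634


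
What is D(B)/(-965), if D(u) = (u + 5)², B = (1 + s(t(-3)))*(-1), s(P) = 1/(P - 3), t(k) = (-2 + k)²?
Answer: -7569/467060 ≈ -0.016206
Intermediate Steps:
s(P) = 1/(-3 + P)
B = -23/22 (B = (1 + 1/(-3 + (-2 - 3)²))*(-1) = (1 + 1/(-3 + (-5)²))*(-1) = (1 + 1/(-3 + 25))*(-1) = (1 + 1/22)*(-1) = (23/22)*(-1) = -23/22 ≈ -1.0455)
D(u) = (5 + u)²
D(B)/(-965) = (5 - 23/22)²/(-965) = (87/22)²*(-1/965) = (7569/484)*(-1/965) = -7569/467060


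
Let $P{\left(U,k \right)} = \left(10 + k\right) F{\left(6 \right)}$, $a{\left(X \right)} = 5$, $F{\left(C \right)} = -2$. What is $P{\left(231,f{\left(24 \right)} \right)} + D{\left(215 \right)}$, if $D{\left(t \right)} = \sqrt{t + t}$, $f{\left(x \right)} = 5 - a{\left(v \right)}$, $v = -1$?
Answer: $-20 + \sqrt{430} \approx 0.73644$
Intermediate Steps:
$f{\left(x \right)} = 0$ ($f{\left(x \right)} = 5 - 5 = 0$)
$P{\left(U,k \right)} = -20 - 2 k$ ($P{\left(U,k \right)} = \left(10 + k\right) \left(-2\right) = -20 - 2 k$)
$D{\left(t \right)} = \sqrt{2} \sqrt{t}$ ($D{\left(t \right)} = \sqrt{2 t} = \sqrt{2} \sqrt{t}$)
$P{\left(231,f{\left(24 \right)} \right)} + D{\left(215 \right)} = \left(-20 - 0\right) + \sqrt{2} \sqrt{215} = \left(-20 + 0\right) + \sqrt{430} = -20 + \sqrt{430}$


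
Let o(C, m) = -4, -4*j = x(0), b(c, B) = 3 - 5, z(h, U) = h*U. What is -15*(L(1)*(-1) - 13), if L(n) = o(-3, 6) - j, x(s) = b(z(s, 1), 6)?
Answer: 255/2 ≈ 127.50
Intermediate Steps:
z(h, U) = U*h
b(c, B) = -2
x(s) = -2
j = ½ (j = -¼*(-2) = ½ ≈ 0.50000)
L(n) = -9/2 (L(n) = -4 - 1*½ = -4 - ½ = -9/2)
-15*(L(1)*(-1) - 13) = -15*(-9/2*(-1) - 13) = -15*(9/2 - 13) = -15*(-17/2) = 255/2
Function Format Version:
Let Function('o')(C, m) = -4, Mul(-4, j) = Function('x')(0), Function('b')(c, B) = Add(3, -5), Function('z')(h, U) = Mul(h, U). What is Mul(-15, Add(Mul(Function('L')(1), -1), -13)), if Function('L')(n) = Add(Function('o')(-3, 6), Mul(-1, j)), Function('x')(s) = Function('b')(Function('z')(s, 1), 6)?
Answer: Rational(255, 2) ≈ 127.50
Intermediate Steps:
Function('z')(h, U) = Mul(U, h)
Function('b')(c, B) = -2
Function('x')(s) = -2
j = Rational(1, 2) (j = Mul(Rational(-1, 4), -2) = Rational(1, 2) ≈ 0.50000)
Function('L')(n) = Rational(-9, 2) (Function('L')(n) = Add(-4, Mul(-1, Rational(1, 2))) = Add(-4, Rational(-1, 2)) = Rational(-9, 2))
Mul(-15, Add(Mul(Function('L')(1), -1), -13)) = Mul(-15, Add(Mul(Rational(-9, 2), -1), -13)) = Mul(-15, Add(Rational(9, 2), -13)) = Mul(-15, Rational(-17, 2)) = Rational(255, 2)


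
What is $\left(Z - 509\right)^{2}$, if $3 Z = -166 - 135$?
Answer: $\frac{3341584}{9} \approx 3.7129 \cdot 10^{5}$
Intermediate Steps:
$Z = - \frac{301}{3}$ ($Z = \frac{-166 - 135}{3} = \frac{1}{3} \left(-301\right) = - \frac{301}{3} \approx -100.33$)
$\left(Z - 509\right)^{2} = \left(- \frac{301}{3} - 509\right)^{2} = \left(- \frac{1828}{3}\right)^{2} = \frac{3341584}{9}$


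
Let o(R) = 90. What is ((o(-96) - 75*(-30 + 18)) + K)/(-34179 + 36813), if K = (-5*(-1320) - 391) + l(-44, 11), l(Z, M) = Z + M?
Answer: 3583/1317 ≈ 2.7206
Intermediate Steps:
l(Z, M) = M + Z
K = 6176 (K = (-5*(-1320) - 391) + (11 - 44) = (6600 - 391) - 33 = 6209 - 33 = 6176)
((o(-96) - 75*(-30 + 18)) + K)/(-34179 + 36813) = ((90 - 75*(-30 + 18)) + 6176)/(-34179 + 36813) = ((90 - 75*(-12)) + 6176)/2634 = ((90 - 1*(-900)) + 6176)*(1/2634) = ((90 + 900) + 6176)*(1/2634) = (990 + 6176)*(1/2634) = 7166*(1/2634) = 3583/1317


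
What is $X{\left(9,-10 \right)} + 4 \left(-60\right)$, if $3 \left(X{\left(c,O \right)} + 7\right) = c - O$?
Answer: $- \frac{722}{3} \approx -240.67$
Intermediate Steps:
$X{\left(c,O \right)} = -7 - \frac{O}{3} + \frac{c}{3}$ ($X{\left(c,O \right)} = -7 + \frac{c - O}{3} = -7 - \left(- \frac{c}{3} + \frac{O}{3}\right) = -7 - \frac{O}{3} + \frac{c}{3}$)
$X{\left(9,-10 \right)} + 4 \left(-60\right) = \left(-7 - - \frac{10}{3} + \frac{1}{3} \cdot 9\right) + 4 \left(-60\right) = \left(-7 + \frac{10}{3} + 3\right) - 240 = - \frac{2}{3} - 240 = - \frac{722}{3}$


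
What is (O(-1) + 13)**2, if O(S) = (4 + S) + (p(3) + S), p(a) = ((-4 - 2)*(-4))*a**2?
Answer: 53361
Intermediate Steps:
p(a) = 24*a**2 (p(a) = (-6*(-4))*a**2 = 24*a**2)
O(S) = 220 + 2*S (O(S) = (4 + S) + (24*3**2 + S) = (4 + S) + (24*9 + S) = (4 + S) + (216 + S) = 220 + 2*S)
(O(-1) + 13)**2 = ((220 + 2*(-1)) + 13)**2 = ((220 - 2) + 13)**2 = (218 + 13)**2 = 231**2 = 53361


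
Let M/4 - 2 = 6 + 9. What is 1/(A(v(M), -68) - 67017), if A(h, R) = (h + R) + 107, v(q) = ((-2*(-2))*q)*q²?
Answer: 1/1190750 ≈ 8.3981e-7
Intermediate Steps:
M = 68 (M = 8 + 4*(6 + 9) = 8 + 4*15 = 8 + 60 = 68)
v(q) = 4*q³ (v(q) = (4*q)*q² = 4*q³)
A(h, R) = 107 + R + h (A(h, R) = (R + h) + 107 = 107 + R + h)
1/(A(v(M), -68) - 67017) = 1/((107 - 68 + 4*68³) - 67017) = 1/((107 - 68 + 4*314432) - 67017) = 1/((107 - 68 + 1257728) - 67017) = 1/(1257767 - 67017) = 1/1190750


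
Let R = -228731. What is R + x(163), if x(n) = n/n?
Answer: -228730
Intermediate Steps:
x(n) = 1
R + x(163) = -228731 + 1 = -228730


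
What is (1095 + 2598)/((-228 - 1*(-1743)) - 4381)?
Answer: -3693/2866 ≈ -1.2886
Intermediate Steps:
(1095 + 2598)/((-228 - 1*(-1743)) - 4381) = 3693/((-228 + 1743) - 4381) = 3693/(1515 - 4381) = 3693/(-2866) = 3693*(-1/2866) = -3693/2866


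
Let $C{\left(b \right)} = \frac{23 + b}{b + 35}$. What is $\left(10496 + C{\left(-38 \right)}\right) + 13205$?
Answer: $23706$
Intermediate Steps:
$C{\left(b \right)} = \frac{23 + b}{35 + b}$
$\left(10496 + C{\left(-38 \right)}\right) + 13205 = \left(10496 + \frac{23 - 38}{35 - 38}\right) + 13205 = \left(10496 + \frac{1}{-3} \left(-15\right)\right) + 13205 = \left(10496 - -5\right) + 13205 = \left(10496 + 5\right) + 13205 = 10501 + 13205 = 23706$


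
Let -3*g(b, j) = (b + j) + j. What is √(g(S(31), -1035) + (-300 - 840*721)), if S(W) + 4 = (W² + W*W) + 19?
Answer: I*√5453061/3 ≈ 778.39*I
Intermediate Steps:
S(W) = 15 + 2*W² (S(W) = -4 + ((W² + W*W) + 19) = -4 + ((W² + W²) + 19) = -4 + (2*W² + 19) = -4 + (19 + 2*W²) = 15 + 2*W²)
g(b, j) = -2*j/3 - b/3 (g(b, j) = -((b + j) + j)/3 = -(b + 2*j)/3 = -2*j/3 - b/3)
√(g(S(31), -1035) + (-300 - 840*721)) = √((-⅔*(-1035) - (15 + 2*31²)/3) + (-300 - 840*721)) = √((690 - (15 + 2*961)/3) + (-300 - 605640)) = √((690 - (15 + 1922)/3) - 605940) = √((690 - ⅓*1937) - 605940) = √((690 - 1937/3) - 605940) = √(133/3 - 605940) = √(-1817687/3) = I*√5453061/3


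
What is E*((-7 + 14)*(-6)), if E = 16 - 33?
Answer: 714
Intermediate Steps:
E = -17
E*((-7 + 14)*(-6)) = -17*(-7 + 14)*(-6) = -119*(-6) = -17*(-42) = 714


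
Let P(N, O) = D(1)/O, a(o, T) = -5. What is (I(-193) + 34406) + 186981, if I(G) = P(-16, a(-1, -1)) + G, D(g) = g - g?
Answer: 221194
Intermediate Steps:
D(g) = 0
P(N, O) = 0 (P(N, O) = 0/O = 0)
I(G) = G (I(G) = 0 + G = G)
(I(-193) + 34406) + 186981 = (-193 + 34406) + 186981 = 34213 + 186981 = 221194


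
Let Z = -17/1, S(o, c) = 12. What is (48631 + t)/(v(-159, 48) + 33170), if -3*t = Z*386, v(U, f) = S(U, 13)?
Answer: 152455/99546 ≈ 1.5315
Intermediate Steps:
v(U, f) = 12
Z = -17 (Z = -17*1 = -17)
t = 6562/3 (t = -(-17)*386/3 = -⅓*(-6562) = 6562/3 ≈ 2187.3)
(48631 + t)/(v(-159, 48) + 33170) = (48631 + 6562/3)/(12 + 33170) = (152455/3)/33182 = (152455/3)*(1/33182) = 152455/99546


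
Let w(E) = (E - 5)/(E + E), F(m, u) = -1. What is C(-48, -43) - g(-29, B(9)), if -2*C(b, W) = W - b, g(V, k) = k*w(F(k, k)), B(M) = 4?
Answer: -29/2 ≈ -14.500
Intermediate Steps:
w(E) = (-5 + E)/(2*E) (w(E) = (-5 + E)/((2*E)) = (-5 + E)*(1/(2*E)) = (-5 + E)/(2*E))
g(V, k) = 3*k (g(V, k) = k*((½)*(-5 - 1)/(-1)) = k*((½)*(-1)*(-6)) = k*3 = 3*k)
C(b, W) = b/2 - W/2 (C(b, W) = -(W - b)/2 = b/2 - W/2)
C(-48, -43) - g(-29, B(9)) = ((½)*(-48) - ½*(-43)) - 3*4 = (-24 + 43/2) - 1*12 = -5/2 - 12 = -29/2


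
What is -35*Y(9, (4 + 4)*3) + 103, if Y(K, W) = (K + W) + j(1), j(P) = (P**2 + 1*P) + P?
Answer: -1157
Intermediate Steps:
j(P) = P**2 + 2*P (j(P) = (P**2 + P) + P = (P + P**2) + P = P**2 + 2*P)
Y(K, W) = 3 + K + W (Y(K, W) = (K + W) + 1*(2 + 1) = (K + W) + 1*3 = (K + W) + 3 = 3 + K + W)
-35*Y(9, (4 + 4)*3) + 103 = -35*(3 + 9 + (4 + 4)*3) + 103 = -35*(3 + 9 + 8*3) + 103 = -35*(3 + 9 + 24) + 103 = -35*36 + 103 = -1260 + 103 = -1157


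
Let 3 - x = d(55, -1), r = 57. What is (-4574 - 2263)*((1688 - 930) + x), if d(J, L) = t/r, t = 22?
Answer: -98806045/19 ≈ -5.2003e+6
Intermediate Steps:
d(J, L) = 22/57
x = 149/57 (x = 3 - 1*22/57 = 3 - 22/57 = 149/57 ≈ 2.6140)
(-4574 - 2263)*((1688 - 930) + x) = (-4574 - 2263)*((1688 - 930) + 149/57) = -6837*(758 + 149/57) = -6837*43355/57 = -98806045/19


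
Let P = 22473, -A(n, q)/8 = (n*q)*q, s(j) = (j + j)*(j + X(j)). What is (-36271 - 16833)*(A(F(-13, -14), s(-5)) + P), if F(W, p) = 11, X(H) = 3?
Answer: 675854608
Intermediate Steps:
s(j) = 2*j*(3 + j) (s(j) = (j + j)*(j + 3) = (2*j)*(3 + j) = 2*j*(3 + j))
A(n, q) = -8*n*q**2 (A(n, q) = -8*n*q*q = -8*n*q**2)
(-36271 - 16833)*(A(F(-13, -14), s(-5)) + P) = (-36271 - 16833)*(-8*11*(2*(-5)*(3 - 5))**2 + 22473) = -53104*(-8*11*(2*(-5)*(-2))**2 + 22473) = -53104*(-8*11*20**2 + 22473) = -53104*(-8*11*400 + 22473) = -53104*(-35200 + 22473) = -53104*(-12727) = 675854608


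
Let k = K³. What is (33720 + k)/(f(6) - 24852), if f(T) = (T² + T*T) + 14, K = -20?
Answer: -12860/12383 ≈ -1.0385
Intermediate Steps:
f(T) = 14 + 2*T² (f(T) = (T² + T²) + 14 = 2*T² + 14 = 14 + 2*T²)
k = -8000 (k = (-20)³ = -8000)
(33720 + k)/(f(6) - 24852) = (33720 - 8000)/((14 + 2*6²) - 24852) = 25720/((14 + 2*36) - 24852) = 25720/((14 + 72) - 24852) = 25720/(86 - 24852) = 25720/(-24766) = 25720*(-1/24766) = -12860/12383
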